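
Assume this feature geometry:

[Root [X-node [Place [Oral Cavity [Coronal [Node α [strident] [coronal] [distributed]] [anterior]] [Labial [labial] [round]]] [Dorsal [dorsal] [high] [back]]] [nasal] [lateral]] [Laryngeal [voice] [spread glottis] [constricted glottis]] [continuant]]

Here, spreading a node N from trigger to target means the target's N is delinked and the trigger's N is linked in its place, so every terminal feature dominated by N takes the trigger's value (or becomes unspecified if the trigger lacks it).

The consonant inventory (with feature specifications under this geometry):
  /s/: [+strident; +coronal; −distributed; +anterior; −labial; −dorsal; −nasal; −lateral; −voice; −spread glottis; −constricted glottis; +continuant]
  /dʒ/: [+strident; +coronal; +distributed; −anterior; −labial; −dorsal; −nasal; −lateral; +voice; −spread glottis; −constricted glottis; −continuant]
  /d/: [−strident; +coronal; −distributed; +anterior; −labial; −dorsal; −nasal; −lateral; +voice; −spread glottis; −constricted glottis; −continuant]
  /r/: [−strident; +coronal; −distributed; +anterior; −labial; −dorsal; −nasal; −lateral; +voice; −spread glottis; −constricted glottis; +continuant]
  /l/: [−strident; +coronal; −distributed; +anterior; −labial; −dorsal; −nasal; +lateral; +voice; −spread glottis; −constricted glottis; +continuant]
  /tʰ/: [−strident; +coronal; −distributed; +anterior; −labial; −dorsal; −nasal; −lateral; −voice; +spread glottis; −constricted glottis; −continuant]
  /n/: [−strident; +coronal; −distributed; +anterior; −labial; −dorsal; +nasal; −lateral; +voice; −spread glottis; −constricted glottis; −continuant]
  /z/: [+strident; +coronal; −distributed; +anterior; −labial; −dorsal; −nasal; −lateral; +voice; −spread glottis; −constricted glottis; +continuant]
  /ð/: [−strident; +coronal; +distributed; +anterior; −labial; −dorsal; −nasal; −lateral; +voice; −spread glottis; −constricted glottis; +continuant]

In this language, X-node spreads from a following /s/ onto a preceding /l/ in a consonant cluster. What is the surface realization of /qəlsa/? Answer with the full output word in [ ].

[qəzsa]

The X-node node dominates the terminals [strident], [coronal], [distributed], [anterior], [labial], [round], [dorsal], [high], [back], [nasal], [lateral].
Spreading X-node from /s/ onto /l/ replaces those values with /s/'s: [+strident], [+coronal], [−distributed], [+anterior], [−labial], [−dorsal], [−nasal], [−lateral]. Features outside X-node ([voice], [spread glottis], [constricted glottis], …) stay as in /l/.
The resulting bundle matches /z/ in the inventory; substituting it for /l/ gives [qəzsa].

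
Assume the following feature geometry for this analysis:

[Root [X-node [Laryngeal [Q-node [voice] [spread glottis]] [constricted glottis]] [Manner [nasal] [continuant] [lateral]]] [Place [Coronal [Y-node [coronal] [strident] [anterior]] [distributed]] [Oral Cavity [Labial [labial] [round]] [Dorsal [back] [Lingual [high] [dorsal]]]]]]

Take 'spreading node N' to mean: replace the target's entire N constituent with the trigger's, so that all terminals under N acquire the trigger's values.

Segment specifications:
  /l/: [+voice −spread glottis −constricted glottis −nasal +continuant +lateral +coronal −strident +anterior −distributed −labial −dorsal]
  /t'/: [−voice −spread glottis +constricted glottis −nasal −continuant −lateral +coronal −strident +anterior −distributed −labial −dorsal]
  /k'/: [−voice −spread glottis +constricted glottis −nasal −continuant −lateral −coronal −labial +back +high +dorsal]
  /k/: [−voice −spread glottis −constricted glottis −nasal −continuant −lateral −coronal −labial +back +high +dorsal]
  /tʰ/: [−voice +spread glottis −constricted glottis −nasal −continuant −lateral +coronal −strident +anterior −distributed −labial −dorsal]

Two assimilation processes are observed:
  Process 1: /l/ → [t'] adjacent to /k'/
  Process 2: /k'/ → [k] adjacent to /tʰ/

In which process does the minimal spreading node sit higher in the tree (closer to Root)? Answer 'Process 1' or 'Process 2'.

Process 1 alters [voice], [constricted glottis], [continuant], [lateral]; the lowest common ancestor is X-node (depth 1 from Root).
In Process 2, [constricted glottis] changes, so the minimal spreading node is [constricted glottis] at depth 3.
Depth 1 < depth 3; Process 1 involves the structurally higher constituent X-node.

Process 1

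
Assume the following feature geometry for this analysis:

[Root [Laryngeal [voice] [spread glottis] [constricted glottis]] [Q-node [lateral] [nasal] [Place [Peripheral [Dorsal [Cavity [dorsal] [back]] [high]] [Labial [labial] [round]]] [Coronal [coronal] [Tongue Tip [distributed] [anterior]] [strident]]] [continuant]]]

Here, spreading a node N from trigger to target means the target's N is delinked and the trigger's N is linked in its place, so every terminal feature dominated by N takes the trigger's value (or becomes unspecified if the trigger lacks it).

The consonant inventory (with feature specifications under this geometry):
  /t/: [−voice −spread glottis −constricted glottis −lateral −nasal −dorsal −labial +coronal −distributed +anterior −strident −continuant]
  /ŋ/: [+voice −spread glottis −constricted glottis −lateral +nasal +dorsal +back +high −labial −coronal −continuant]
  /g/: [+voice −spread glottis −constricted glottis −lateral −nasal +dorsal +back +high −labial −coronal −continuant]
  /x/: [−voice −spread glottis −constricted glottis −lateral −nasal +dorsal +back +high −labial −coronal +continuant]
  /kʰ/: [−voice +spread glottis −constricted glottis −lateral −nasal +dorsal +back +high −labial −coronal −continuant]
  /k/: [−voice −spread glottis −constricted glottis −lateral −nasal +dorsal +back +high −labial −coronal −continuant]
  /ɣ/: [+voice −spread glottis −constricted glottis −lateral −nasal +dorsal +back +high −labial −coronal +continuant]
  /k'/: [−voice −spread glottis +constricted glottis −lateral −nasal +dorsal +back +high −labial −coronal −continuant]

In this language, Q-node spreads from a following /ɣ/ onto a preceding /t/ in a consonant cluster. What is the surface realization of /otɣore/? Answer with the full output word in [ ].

Q-node immediately or transitively dominates [lateral], [nasal], [dorsal], [back], [high], [labial], [round], [coronal], [distributed], [anterior], [strident], [continuant].
Spreading Q-node from /ɣ/ onto /t/ replaces those values with /ɣ/'s: [−lateral], [−nasal], [+dorsal], [+back], [+high], [−labial], [−coronal], [+continuant]. Features outside Q-node ([voice], [spread glottis], [constricted glottis]) stay as in /t/.
Among the inventory, only /x/ has exactly this specification, giving the surface form [oxɣore].

[oxɣore]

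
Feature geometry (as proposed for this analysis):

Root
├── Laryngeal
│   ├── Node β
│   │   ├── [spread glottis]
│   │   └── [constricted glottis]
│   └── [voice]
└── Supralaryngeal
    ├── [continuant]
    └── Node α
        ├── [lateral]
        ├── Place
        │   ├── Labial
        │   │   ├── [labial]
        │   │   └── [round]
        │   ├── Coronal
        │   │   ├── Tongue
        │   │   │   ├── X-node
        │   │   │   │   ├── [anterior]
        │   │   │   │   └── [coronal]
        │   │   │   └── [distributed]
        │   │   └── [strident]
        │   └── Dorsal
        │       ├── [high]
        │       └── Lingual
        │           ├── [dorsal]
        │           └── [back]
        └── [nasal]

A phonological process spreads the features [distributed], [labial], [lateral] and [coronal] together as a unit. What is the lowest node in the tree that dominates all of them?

Node α

[distributed]: Root ▹ Supralaryngeal ▹ Node α ▹ Place ▹ Coronal ▹ Tongue ▹ [distributed].
[labial]: Root ▹ Supralaryngeal ▹ Node α ▹ Place ▹ Labial ▹ [labial].
[lateral]: Root ▹ Supralaryngeal ▹ Node α ▹ [lateral].
[coronal]: Root ▹ Supralaryngeal ▹ Node α ▹ Place ▹ Coronal ▹ Tongue ▹ X-node ▹ [coronal].
The lowest node appearing on every path is Node α; each proper daughter of Node α fails to dominate at least one of the listed features.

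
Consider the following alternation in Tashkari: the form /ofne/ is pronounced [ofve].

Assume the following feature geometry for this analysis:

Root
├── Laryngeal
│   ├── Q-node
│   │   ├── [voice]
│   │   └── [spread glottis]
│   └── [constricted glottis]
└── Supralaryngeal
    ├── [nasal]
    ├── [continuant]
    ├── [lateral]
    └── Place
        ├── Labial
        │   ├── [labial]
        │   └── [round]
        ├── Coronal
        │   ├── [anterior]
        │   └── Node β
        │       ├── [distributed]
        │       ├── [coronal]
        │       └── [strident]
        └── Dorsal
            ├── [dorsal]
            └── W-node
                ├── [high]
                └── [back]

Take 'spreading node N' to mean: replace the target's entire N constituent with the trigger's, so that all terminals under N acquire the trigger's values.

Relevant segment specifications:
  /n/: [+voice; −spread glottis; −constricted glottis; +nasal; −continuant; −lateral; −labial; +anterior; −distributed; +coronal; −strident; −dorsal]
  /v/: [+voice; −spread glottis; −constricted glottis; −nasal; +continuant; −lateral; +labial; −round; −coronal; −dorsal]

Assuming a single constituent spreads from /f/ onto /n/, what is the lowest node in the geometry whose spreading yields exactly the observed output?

The alternation /n/ → [v] changes [nasal], [continuant], [labial], [round], [coronal], [anterior], [distributed], [strident] and nothing else.
These terminals are all dominated by Supralaryngeal, and no proper subconstituent of Supralaryngeal covers them all; Supralaryngeal is their lowest common ancestor.
Spreading Supralaryngeal from /f/ overwrites each of those terminals with /f/'s values, yielding exactly [v].
Had Root spread, [voice] would have taken /f/'s value; it stays as in /n/, confirming the spreading constituent is exactly Supralaryngeal.

Supralaryngeal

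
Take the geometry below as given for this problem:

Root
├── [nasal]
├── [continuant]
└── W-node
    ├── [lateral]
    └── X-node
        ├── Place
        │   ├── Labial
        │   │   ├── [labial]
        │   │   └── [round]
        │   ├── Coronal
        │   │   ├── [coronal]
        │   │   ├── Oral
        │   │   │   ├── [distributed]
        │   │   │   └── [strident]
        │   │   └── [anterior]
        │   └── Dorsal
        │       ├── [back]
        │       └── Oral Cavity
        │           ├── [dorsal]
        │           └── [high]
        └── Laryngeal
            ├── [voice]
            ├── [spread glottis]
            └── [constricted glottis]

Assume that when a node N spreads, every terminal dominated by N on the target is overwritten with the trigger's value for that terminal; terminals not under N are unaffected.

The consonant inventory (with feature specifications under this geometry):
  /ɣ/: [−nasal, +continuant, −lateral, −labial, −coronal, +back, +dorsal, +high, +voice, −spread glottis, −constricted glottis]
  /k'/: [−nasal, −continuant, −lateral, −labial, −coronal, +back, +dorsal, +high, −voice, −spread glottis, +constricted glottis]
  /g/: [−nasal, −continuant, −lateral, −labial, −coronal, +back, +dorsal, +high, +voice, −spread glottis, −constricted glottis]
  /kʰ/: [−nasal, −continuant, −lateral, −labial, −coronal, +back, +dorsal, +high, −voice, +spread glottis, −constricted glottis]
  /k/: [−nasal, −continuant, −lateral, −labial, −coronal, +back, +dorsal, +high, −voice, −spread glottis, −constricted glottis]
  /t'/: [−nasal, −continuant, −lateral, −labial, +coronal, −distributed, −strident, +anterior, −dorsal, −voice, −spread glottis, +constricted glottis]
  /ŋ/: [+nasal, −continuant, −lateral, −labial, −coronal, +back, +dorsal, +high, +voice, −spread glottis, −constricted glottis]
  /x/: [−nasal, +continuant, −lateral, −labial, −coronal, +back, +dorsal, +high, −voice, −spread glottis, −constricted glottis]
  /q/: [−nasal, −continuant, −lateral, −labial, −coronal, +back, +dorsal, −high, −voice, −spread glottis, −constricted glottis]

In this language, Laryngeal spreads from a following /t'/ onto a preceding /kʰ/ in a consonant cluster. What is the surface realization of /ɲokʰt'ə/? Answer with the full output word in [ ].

[ɲok't'ə]

Terminals under Laryngeal in this geometry: [voice], [spread glottis], [constricted glottis].
The target acquires /t'/'s values for everything under Laryngeal — [−voice], [−spread glottis], [+constricted glottis] — while keeping its own [nasal], [continuant], [lateral], ….
This feature bundle is that of [k'], so /ɲokʰt'ə/ surfaces as [ɲok't'ə].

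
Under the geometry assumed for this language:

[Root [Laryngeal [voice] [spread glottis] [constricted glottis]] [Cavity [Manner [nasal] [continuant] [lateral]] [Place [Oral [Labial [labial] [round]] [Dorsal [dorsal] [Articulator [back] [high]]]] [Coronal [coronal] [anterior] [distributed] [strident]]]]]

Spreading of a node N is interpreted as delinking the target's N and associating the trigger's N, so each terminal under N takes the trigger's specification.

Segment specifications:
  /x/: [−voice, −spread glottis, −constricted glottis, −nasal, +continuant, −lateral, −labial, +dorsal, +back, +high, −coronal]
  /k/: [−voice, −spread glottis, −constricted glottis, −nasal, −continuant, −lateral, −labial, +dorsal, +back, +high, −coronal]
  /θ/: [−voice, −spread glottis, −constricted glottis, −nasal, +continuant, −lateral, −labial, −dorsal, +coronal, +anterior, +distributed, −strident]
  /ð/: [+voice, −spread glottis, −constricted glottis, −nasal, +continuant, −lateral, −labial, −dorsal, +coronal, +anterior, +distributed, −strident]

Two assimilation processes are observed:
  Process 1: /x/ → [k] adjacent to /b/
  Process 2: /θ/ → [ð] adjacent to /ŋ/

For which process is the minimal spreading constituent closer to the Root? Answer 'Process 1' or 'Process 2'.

Process 2

Process 1 alters [continuant]; the lowest dominating node is [continuant] (depth 3 from Root).
Process 2 alters [voice]; the lowest dominating node is [voice] (depth 2 from Root).
[voice] (depth 2) sits above [continuant] (depth 3), making Process 2 the one with the higher spreading node.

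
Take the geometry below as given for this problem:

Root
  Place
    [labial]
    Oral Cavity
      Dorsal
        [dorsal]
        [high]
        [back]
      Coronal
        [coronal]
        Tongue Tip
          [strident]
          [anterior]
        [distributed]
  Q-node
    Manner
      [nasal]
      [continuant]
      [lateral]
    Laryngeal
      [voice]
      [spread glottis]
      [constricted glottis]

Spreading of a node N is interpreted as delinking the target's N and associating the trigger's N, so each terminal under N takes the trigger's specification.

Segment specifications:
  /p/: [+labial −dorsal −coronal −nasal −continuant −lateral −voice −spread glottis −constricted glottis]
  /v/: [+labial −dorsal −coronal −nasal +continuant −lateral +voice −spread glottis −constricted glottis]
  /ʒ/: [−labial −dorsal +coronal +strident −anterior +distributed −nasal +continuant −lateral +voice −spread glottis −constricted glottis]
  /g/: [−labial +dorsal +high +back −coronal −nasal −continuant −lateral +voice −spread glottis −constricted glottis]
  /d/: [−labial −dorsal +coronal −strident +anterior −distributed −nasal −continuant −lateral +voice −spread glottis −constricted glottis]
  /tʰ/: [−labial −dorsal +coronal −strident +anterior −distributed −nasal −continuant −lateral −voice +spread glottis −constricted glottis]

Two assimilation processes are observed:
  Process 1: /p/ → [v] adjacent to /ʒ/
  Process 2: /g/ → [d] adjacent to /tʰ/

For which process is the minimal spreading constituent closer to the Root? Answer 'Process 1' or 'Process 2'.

Process 1 alters [voice], [continuant]; the lowest common ancestor is Q-node (depth 1 from Root).
In Process 2, [coronal], [anterior], [distributed], [strident], [dorsal], [high], [back] change, so the minimal spreading node is Oral Cavity at depth 2.
Q-node (depth 1) sits above Oral Cavity (depth 2), making Process 1 the one with the higher spreading node.

Process 1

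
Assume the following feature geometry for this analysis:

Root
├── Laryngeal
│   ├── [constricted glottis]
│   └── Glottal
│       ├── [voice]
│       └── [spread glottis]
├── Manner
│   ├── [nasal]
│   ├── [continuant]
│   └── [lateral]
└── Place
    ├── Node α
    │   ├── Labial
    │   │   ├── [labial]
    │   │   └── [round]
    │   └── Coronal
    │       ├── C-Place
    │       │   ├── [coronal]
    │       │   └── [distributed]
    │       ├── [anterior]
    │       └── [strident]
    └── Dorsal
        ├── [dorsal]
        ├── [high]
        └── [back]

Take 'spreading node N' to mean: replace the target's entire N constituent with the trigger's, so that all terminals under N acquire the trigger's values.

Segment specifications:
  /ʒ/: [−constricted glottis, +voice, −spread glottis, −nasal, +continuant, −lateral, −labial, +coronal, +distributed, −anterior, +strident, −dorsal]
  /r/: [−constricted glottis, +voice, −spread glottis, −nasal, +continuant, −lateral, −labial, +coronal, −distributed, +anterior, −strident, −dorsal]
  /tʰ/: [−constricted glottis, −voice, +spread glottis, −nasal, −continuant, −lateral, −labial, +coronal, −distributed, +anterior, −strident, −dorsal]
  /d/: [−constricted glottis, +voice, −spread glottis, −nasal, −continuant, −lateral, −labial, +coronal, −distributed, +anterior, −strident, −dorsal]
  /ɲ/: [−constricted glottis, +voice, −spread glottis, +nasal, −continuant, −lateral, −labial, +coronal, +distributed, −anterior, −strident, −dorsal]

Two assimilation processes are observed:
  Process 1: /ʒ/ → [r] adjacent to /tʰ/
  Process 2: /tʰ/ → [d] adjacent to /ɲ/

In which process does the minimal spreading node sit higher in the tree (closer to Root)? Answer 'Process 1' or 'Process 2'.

Process 2

Process 1 alters [anterior], [distributed], [strident]; the lowest common ancestor is Coronal (depth 3 from Root).
Process 2 alters [voice], [spread glottis]; the lowest common ancestor is Glottal (depth 2 from Root).
Glottal (depth 2) sits above Coronal (depth 3), making Process 2 the one with the higher spreading node.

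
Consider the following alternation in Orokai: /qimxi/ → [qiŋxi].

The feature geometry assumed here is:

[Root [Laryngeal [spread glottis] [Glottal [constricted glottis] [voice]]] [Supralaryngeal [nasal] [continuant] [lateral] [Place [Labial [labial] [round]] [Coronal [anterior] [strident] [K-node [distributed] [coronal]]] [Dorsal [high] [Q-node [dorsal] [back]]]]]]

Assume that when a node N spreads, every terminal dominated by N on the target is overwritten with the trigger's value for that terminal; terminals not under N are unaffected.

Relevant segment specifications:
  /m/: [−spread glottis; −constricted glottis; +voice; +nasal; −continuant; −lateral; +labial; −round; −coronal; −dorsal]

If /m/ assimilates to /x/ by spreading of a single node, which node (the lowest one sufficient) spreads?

Place

/m/ and [ŋ] differ in [labial], [round], [dorsal], [high], [back]; every other specified feature is identical.
These terminals are all dominated by Place, and no proper subconstituent of Place covers them all; Place is their lowest common ancestor.
Spreading Place from /x/ overwrites each of those terminals with /x/'s values, yielding exactly [ŋ].
[continuant], [nasal] — on which /x/ differs from /m/ — are unchanged, so neither Supralaryngeal nor anything higher can have spread; the constituent is no larger than Place.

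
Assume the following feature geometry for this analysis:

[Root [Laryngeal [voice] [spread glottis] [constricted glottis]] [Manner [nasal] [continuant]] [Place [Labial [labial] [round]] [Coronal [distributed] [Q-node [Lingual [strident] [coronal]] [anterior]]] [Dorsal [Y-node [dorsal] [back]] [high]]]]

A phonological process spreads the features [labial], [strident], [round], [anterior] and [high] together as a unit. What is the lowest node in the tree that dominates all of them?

Place

[labial] is immediately dominated by Labial.
[strident] is immediately dominated by Lingual.
[round] is immediately dominated by Labial.
[anterior] is immediately dominated by Q-node.
[high] is immediately dominated by Dorsal.
Place is the lowest common ancestor — every listed feature sits under it, and no single subconstituent of Place covers them all.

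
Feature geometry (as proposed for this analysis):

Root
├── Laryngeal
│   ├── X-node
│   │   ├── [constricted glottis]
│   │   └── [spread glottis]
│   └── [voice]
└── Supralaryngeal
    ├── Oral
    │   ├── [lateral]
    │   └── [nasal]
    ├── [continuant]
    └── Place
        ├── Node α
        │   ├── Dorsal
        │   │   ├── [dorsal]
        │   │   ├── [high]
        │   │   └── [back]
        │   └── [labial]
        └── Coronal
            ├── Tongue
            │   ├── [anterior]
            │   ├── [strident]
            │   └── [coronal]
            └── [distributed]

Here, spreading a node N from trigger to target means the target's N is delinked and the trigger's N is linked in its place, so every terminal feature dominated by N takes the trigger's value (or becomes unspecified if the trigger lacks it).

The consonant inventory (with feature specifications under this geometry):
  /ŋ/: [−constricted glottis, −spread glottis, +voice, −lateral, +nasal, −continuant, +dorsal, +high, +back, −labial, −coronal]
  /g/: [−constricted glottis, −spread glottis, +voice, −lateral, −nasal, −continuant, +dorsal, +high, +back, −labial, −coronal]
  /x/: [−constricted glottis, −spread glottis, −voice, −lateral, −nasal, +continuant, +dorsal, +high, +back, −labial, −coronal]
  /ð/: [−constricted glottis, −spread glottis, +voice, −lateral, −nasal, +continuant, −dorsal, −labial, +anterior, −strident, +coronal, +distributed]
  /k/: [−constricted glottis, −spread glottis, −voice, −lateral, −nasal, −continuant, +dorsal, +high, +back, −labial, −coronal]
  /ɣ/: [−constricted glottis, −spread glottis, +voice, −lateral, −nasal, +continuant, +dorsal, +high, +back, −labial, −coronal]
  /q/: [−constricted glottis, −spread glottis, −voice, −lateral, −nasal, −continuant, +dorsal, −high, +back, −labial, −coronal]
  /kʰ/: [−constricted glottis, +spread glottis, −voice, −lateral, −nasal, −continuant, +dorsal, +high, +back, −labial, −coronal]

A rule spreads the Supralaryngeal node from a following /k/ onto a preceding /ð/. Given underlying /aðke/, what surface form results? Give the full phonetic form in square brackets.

[agke]

Terminals under Supralaryngeal in this geometry: [lateral], [nasal], [continuant], [dorsal], [high], [back], [labial], [anterior], [strident], [coronal], [distributed].
After delinking /ð/'s Supralaryngeal and linking /k/'s, the affected terminals become [−lateral], [−nasal], [−continuant], [+dorsal], [+high], [+back], [−labial], [−coronal]; [constricted glottis], [spread glottis], [voice] (outside Supralaryngeal) are retained from /ð/.
The resulting bundle matches /g/ in the inventory; substituting it for /ð/ gives [agke].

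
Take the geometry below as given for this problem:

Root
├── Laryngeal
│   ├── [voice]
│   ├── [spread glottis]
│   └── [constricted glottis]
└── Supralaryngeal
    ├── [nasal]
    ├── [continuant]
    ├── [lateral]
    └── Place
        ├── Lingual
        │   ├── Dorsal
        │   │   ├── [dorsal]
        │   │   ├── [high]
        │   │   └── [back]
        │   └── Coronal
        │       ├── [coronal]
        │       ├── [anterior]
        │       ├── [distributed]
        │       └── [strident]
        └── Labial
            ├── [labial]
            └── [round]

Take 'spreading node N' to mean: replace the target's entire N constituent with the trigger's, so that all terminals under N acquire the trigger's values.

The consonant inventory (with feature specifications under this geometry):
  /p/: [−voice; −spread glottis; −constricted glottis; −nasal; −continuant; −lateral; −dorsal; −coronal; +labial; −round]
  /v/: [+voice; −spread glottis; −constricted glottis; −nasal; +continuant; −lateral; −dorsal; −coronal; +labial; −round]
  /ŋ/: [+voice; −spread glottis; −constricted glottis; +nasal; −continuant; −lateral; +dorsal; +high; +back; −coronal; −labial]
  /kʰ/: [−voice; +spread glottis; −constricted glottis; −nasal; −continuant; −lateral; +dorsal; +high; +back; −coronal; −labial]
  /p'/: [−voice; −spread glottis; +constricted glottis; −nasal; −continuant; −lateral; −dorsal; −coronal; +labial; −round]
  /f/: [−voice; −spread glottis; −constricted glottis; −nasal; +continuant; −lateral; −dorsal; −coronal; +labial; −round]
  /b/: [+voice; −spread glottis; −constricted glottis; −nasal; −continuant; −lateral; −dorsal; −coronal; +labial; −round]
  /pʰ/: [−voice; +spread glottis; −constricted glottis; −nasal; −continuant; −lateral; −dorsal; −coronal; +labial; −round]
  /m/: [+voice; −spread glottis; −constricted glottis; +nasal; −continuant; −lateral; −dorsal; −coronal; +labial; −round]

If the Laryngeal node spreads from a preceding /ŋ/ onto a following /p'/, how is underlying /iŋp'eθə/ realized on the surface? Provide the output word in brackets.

Terminals under Laryngeal in this geometry: [voice], [spread glottis], [constricted glottis].
Spreading Laryngeal from /ŋ/ onto /p'/ replaces those values with /ŋ/'s: [+voice], [−spread glottis], [−constricted glottis]. Features outside Laryngeal ([nasal], [continuant], [lateral], …) stay as in /p'/.
This feature bundle is that of [b], so /iŋp'eθə/ surfaces as [iŋbeθə].

[iŋbeθə]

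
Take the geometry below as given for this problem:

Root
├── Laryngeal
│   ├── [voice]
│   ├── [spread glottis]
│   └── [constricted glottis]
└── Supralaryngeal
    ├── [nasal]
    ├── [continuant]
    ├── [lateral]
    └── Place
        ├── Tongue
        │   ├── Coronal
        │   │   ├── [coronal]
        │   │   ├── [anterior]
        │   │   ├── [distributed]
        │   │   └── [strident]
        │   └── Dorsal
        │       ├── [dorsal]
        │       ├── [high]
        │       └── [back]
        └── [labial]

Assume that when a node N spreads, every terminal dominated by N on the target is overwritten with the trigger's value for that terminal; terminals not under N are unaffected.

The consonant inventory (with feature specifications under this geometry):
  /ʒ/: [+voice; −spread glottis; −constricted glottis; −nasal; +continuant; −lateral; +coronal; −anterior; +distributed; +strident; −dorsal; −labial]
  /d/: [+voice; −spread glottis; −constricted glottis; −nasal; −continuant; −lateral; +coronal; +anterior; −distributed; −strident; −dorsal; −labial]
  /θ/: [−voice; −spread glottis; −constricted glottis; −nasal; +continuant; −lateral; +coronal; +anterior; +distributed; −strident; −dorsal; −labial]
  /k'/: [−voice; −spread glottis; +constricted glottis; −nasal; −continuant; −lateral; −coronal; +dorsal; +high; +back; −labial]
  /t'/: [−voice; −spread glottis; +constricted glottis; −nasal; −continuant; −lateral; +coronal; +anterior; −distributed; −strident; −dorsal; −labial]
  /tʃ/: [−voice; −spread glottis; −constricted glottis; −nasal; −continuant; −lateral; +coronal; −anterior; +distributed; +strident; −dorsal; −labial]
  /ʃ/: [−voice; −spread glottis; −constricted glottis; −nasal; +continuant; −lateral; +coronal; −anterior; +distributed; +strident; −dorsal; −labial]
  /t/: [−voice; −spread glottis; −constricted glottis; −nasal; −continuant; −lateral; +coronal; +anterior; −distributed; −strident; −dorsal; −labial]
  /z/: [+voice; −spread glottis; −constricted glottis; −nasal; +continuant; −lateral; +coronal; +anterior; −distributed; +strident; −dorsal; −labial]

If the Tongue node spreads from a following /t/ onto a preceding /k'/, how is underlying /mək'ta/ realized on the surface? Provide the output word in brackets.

The Tongue node dominates the terminals [coronal], [anterior], [distributed], [strident], [dorsal], [high], [back].
Spreading Tongue from /t/ onto /k'/ replaces those values with /t/'s: [+coronal], [+anterior], [−distributed], [−strident], [−dorsal]. Features outside Tongue ([voice], [spread glottis], [constricted glottis], …) stay as in /k'/.
Among the inventory, only /t'/ has exactly this specification, giving the surface form [mət'ta].

[mət'ta]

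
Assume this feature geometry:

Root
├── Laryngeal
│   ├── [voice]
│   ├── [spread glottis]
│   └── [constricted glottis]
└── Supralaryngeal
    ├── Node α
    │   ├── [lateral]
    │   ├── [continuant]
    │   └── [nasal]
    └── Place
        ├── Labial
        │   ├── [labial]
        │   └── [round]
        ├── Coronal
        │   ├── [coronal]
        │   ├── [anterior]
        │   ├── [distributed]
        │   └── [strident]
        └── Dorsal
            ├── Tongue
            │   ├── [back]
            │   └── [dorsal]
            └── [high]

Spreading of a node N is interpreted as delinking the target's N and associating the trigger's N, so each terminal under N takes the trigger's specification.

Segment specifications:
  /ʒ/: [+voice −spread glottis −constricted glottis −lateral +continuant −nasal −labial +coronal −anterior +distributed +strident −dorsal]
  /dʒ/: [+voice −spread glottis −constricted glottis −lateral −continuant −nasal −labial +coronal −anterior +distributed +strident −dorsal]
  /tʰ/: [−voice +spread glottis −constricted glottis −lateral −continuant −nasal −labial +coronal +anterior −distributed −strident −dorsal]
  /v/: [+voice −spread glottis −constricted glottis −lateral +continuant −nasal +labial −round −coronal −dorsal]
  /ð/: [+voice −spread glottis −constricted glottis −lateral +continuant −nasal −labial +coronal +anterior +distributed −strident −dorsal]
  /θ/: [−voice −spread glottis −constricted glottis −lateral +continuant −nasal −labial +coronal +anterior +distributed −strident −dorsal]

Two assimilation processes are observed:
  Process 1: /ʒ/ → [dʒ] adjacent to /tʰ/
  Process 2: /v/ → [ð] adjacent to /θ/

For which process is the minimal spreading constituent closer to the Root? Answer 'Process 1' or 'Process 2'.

Process 1: the feature that changes is [continuant]; the minimal node is [continuant] (depth 3).
In Process 2, [labial], [round], [coronal], [anterior], [distributed], [strident] change, so the minimal spreading node is Place at depth 2.
Place (depth 2) sits above [continuant] (depth 3), making Process 2 the one with the higher spreading node.

Process 2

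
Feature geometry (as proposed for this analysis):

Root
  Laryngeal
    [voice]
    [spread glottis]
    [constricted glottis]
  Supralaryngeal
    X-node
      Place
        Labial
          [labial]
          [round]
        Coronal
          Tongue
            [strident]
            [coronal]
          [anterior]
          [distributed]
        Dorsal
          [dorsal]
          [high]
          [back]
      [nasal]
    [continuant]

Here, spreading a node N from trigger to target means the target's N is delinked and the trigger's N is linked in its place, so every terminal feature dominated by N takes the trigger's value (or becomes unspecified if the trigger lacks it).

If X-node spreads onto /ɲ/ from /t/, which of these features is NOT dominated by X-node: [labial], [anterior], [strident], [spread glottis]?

[spread glottis]

The terminals dominated by X-node are [labial], [round], [strident], [coronal], [anterior], [distributed], [dorsal], [high], [back], [nasal].
[strident], [anterior], [labial] all lie under X-node, so they are overwritten when X-node spreads.
[spread glottis] is not within the X-node subtree (it hangs from Laryngeal), so /ɲ/'s [spread glottis] value survives.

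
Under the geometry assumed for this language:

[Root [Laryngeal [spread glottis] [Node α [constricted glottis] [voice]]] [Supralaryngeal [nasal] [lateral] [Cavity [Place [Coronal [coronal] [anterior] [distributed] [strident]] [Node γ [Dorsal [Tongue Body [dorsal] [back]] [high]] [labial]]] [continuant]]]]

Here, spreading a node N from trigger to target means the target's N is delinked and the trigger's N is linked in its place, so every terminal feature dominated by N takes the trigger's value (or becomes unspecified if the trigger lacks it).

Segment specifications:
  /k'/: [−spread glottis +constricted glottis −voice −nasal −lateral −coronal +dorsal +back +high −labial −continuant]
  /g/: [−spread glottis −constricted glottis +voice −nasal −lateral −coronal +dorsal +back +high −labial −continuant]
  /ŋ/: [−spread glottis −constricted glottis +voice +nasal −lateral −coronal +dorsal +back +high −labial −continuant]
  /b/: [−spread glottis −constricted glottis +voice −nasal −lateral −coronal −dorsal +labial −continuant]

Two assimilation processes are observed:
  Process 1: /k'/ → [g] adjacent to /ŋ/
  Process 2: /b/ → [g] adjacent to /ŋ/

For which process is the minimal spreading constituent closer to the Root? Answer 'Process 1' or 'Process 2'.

Process 1

In Process 1, [voice], [constricted glottis] change, so the minimal spreading node is Node α at depth 2.
In Process 2, [labial], [dorsal], [high], [back] change, so the minimal spreading node is Node γ at depth 4.
Node α is closer to Root than Node γ, so Process 1 spreads the higher node.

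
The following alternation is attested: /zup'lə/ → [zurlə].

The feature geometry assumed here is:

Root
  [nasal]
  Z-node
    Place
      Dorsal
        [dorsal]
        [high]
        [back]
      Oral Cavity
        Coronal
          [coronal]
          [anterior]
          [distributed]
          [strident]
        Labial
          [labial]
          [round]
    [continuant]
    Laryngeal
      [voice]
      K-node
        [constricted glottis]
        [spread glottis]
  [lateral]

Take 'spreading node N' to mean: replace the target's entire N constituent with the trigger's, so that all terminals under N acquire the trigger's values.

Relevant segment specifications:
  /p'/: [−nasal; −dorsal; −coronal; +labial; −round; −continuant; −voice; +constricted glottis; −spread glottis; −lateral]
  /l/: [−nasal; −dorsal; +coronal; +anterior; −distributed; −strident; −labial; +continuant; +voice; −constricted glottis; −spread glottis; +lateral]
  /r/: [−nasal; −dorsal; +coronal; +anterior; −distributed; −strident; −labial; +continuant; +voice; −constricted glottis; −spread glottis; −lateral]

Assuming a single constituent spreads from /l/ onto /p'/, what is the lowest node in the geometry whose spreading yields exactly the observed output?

The alternation /p'/ → [r] changes [voice], [constricted glottis], [continuant], [labial], [round], [coronal], [anterior], [distributed], [strident] and nothing else.
These terminals are all dominated by Z-node, and no proper subconstituent of Z-node covers them all; Z-node is their lowest common ancestor.
Delinking /p'/'s Z-node and associating /l/'s Z-node gives precisely the feature bundle of [r].
Had Root spread, [lateral] would have taken /l/'s value; it stays as in /p'/, confirming the spreading constituent is exactly Z-node.

Z-node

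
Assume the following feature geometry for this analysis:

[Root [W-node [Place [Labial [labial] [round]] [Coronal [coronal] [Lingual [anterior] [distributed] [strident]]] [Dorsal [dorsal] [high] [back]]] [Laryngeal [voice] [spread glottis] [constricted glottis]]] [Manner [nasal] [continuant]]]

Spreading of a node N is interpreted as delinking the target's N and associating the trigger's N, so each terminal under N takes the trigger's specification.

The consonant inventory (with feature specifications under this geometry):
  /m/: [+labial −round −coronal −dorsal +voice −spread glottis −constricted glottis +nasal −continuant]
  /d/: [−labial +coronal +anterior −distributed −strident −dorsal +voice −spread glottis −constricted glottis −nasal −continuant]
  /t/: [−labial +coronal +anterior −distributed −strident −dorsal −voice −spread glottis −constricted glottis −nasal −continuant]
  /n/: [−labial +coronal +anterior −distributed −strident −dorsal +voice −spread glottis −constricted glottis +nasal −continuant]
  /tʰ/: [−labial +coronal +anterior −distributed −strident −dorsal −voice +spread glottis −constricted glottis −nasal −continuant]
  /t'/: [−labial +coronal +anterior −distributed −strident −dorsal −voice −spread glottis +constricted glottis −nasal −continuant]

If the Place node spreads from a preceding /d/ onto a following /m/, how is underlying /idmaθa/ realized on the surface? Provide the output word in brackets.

[idnaθa]

The Place node dominates the terminals [labial], [round], [coronal], [anterior], [distributed], [strident], [dorsal], [high], [back].
After delinking /m/'s Place and linking /d/'s, the affected terminals become [−labial], [+coronal], [+anterior], [−distributed], [−strident], [−dorsal]; [voice], [spread glottis], [constricted glottis], … (outside Place) are retained from /m/.
The resulting bundle matches /n/ in the inventory; substituting it for /m/ gives [idnaθa].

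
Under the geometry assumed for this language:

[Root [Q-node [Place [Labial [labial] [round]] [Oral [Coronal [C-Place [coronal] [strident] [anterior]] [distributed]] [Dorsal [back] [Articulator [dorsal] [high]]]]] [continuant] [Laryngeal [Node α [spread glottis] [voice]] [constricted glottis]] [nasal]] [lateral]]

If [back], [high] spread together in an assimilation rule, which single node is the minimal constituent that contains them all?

Dorsal

[back]: Root → Q-node → Place → Oral → Dorsal → [back].
[high]: Root → Q-node → Place → Oral → Dorsal → Articulator → [high].
These paths first converge at Dorsal; no daughter of Dorsal dominates all 2 features, so Dorsal is the minimal constituent.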